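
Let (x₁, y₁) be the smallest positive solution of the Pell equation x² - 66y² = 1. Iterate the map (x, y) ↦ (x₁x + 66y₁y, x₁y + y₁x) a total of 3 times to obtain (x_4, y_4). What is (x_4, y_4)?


Step 1: Find the fundamental solution (x₁, y₁) of x² - 66y² = 1.
  Expand √66 as a continued fraction. a₀ = ⌊√66⌋ = 8; iterate m_{k+1} = d_k·a_k − m_k, d_{k+1} = (66 − m_{k+1}²)/d_k, a_{k+1} = ⌊(a₀ + m_{k+1})/d_{k+1}⌋ (starting m₀ = 0, d₀ = 1), with convergents p_k = a_k·p_{k-1} + p_{k-2}, q_k = a_k·q_{k-1} + q_{k-2} (p₋₁ = 1, q₋₁ = 0):
  k = 0: a₀ = 8; p₀/q₀ = 8/1; p₀² − 66·q₀² = 64 − 66 = -2.
  k = 1: m = 8, d = 2, a = ⌊(8 + 8)/2⌋ = 8; p/q = (8·8 + 1)/(8·1 + 0) = 65/8; p² − 66·q² = 4225 − 4224 = 1.
  The first convergent with p² − 66·q² = 1 gives the fundamental solution (x₁, y₁) = (65, 8).
Step 2: Apply the recurrence (x_{n+1}, y_{n+1}) = (x₁x_n + 66y₁y_n, x₁y_n + y₁x_n) repeatedly.
  From (x_1, y_1) = (65, 8): x_2 = 65·65 + 66·8·8 = 8449; y_2 = 65·8 + 8·65 = 1040.
  From (x_2, y_2) = (8449, 1040): x_3 = 65·8449 + 66·8·1040 = 1098305; y_3 = 65·1040 + 8·8449 = 135192.
  From (x_3, y_3) = (1098305, 135192): x_4 = 65·1098305 + 66·8·135192 = 142771201; y_4 = 65·135192 + 8·1098305 = 17573920.
Step 3: Verify x_4² - 66·y_4² = 20383615834982401 - 20383615834982400 = 1 (should be 1). ✓

(x_1, y_1) = (65, 8); (x_4, y_4) = (142771201, 17573920).


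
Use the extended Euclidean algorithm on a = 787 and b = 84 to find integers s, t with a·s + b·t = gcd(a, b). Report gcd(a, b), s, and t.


Euclidean algorithm on (787, 84) — divide until remainder is 0:
  787 = 9 · 84 + 31
  84 = 2 · 31 + 22
  31 = 1 · 22 + 9
  22 = 2 · 9 + 4
  9 = 2 · 4 + 1
  4 = 4 · 1 + 0
gcd(787, 84) = 1.
Track Bezout coefficients alongside the remainders: start with r₀ = 787 = a·1 + b·0 (s = 1, t = 0) and r₁ = 84 = a·0 + b·1 (s = 0, t = 1); each new remainder r_{k+1} = r_{k-1} − q_k·r_k inherits s_{k+1} = s_{k-1} − q_k·s_k, t_{k+1} = t_{k-1} − q_k·t_k, so r_k = a·s_k + b·t_k at every step:
  q = 9: r = 31, s = 1 − 9·0 = 1, t = 0 − 9·1 = -9  (check: 787·1 + 84·(-9) = 31)
  q = 2: r = 22, s = 0 − 2·1 = -2, t = 1 − 2·(-9) = 19  (check: 787·(-2) + 84·19 = 22)
  q = 1: r = 9, s = 1 − 1·(-2) = 3, t = -9 − 1·19 = -28  (check: 787·3 + 84·(-28) = 9)
  q = 2: r = 4, s = -2 − 2·3 = -8, t = 19 − 2·(-28) = 75  (check: 787·(-8) + 84·75 = 4)
  q = 2: r = 1, s = 3 − 2·(-8) = 19, t = -28 − 2·75 = -178  (check: 787·19 + 84·(-178) = 1)
The row with r = 1 (the gcd) gives the Bezout coefficients s = 19, t = -178.
Result: 787 · (19) + 84 · (-178) = 1.

gcd(787, 84) = 1; s = 19, t = -178 (check: 787·19 + 84·(-178) = 1).


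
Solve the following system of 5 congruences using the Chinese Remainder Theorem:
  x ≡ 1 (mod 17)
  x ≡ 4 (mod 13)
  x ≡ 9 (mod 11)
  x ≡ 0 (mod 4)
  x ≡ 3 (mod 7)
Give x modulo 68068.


Product of moduli M = 17 · 13 · 11 · 4 · 7 = 68068.
Merge one congruence at a time:
  Start: x ≡ 1 (mod 17).
  Combine with x ≡ 4 (mod 13); new modulus lcm = 221.
    Write x = 1 + 17·t and substitute into x ≡ 4 (mod 13): 17·t ≡ 4 − 1 = 3 (mod 13).
    Reduce coefficients mod 13: 4·t ≡ 3 (mod 13).
    The inverse of 4 mod 13 is 10 (since 4·10 = 40 = 3·13 + 1), so t ≡ 10·3 = 30 ≡ 4 (mod 13).
    Then x = 1 + 17·4 = 69, valid modulo lcm(17, 13) = 221: x ≡ 69 (mod 221).
  Combine with x ≡ 9 (mod 11); new modulus lcm = 2431.
    Write x = 69 + 221·t and substitute into x ≡ 9 (mod 11): 221·t ≡ 9 − 69 = -60 (mod 11).
    Reduce coefficients mod 11: 1·t ≡ 6 (mod 11).
    So t ≡ 6 (mod 11).
    Then x = 69 + 221·6 = 1395, valid modulo lcm(221, 11) = 2431: x ≡ 1395 (mod 2431).
  Combine with x ≡ 0 (mod 4); new modulus lcm = 9724.
    Write x = 1395 + 2431·t and substitute into x ≡ 0 (mod 4): 2431·t ≡ 0 − 1395 = -1395 (mod 4).
    Reduce coefficients mod 4: 3·t ≡ 1 (mod 4).
    The inverse of 3 mod 4 is 3 (since 3·3 = 9 = 2·4 + 1), so t ≡ 3·1 = 3 ≡ 3 (mod 4).
    Then x = 1395 + 2431·3 = 8688, valid modulo lcm(2431, 4) = 9724: x ≡ 8688 (mod 9724).
  Combine with x ≡ 3 (mod 7); new modulus lcm = 68068.
    Write x = 8688 + 9724·t and substitute into x ≡ 3 (mod 7): 9724·t ≡ 3 − 8688 = -8685 (mod 7).
    Reduce coefficients mod 7: 1·t ≡ 2 (mod 7).
    So t ≡ 2 (mod 7).
    Then x = 8688 + 9724·2 = 28136, valid modulo lcm(9724, 7) = 68068: x ≡ 28136 (mod 68068).
Verify against each original: 28136 mod 17 = 1, 28136 mod 13 = 4, 28136 mod 11 = 9, 28136 mod 4 = 0, 28136 mod 7 = 3.

x ≡ 28136 (mod 68068).


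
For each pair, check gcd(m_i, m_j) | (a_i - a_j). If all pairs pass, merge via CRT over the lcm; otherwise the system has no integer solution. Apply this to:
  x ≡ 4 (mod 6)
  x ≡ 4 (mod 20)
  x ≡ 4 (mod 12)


Moduli 6, 20, 12 are not pairwise coprime, so CRT works modulo lcm(m_i) when all pairwise compatibility conditions hold.
Pairwise compatibility: gcd(m_i, m_j) must divide a_i - a_j for every pair.
Merge one congruence at a time:
  Start: x ≡ 4 (mod 6).
  Combine with x ≡ 4 (mod 20): gcd(6, 20) = 2; 4 - 4 = 0, which IS divisible by 2, so compatible.
    Write x = 4 + 6·t and substitute into x ≡ 4 (mod 20): 6·t ≡ 4 − 4 = 0 (mod 20).
    Divide the congruence (and modulus) by g = 2: 3·t ≡ 0 (mod 10).
    The inverse of 3 mod 10 is 7 (since 3·7 = 21 = 2·10 + 1), so t ≡ 7·0 = 0 ≡ 0 (mod 10).
    Then x = 4 + 6·0 = 4, valid modulo lcm(6, 20) = 60: x ≡ 4 (mod 60).
  Combine with x ≡ 4 (mod 12): gcd(60, 12) = 12; 4 - 4 = 0, which IS divisible by 12, so compatible.
    Write x = 4 + 60·t and substitute into x ≡ 4 (mod 12): 60·t ≡ 4 − 4 = 0 (mod 12).
    Divide the congruence (and modulus) by g = 12: 5·t ≡ 0 (mod 1).
    Modulo 1 every t works; take t = 0.
    Then x = 4 + 60·0 = 4, valid modulo lcm(60, 12) = 60: x ≡ 4 (mod 60).
Verify: 4 mod 6 = 4, 4 mod 20 = 4, 4 mod 12 = 4.

x ≡ 4 (mod 60).


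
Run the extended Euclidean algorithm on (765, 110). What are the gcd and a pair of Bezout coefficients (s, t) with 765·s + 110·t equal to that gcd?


Euclidean algorithm on (765, 110) — divide until remainder is 0:
  765 = 6 · 110 + 105
  110 = 1 · 105 + 5
  105 = 21 · 5 + 0
gcd(765, 110) = 5.
Track Bezout coefficients alongside the remainders: start with r₀ = 765 = a·1 + b·0 (s = 1, t = 0) and r₁ = 110 = a·0 + b·1 (s = 0, t = 1); each new remainder r_{k+1} = r_{k-1} − q_k·r_k inherits s_{k+1} = s_{k-1} − q_k·s_k, t_{k+1} = t_{k-1} − q_k·t_k, so r_k = a·s_k + b·t_k at every step:
  q = 6: r = 105, s = 1 − 6·0 = 1, t = 0 − 6·1 = -6  (check: 765·1 + 110·(-6) = 105)
  q = 1: r = 5, s = 0 − 1·1 = -1, t = 1 − 1·(-6) = 7  (check: 765·(-1) + 110·7 = 5)
The row with r = 5 (the gcd) gives the Bezout coefficients s = -1, t = 7.
Result: 765 · (-1) + 110 · (7) = 5.

gcd(765, 110) = 5; s = -1, t = 7 (check: 765·(-1) + 110·7 = 5).


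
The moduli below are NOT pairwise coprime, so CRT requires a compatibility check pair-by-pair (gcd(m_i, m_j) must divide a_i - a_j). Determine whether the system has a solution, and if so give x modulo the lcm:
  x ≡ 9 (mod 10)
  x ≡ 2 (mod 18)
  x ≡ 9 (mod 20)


Moduli 10, 18, 20 are not pairwise coprime, so CRT works modulo lcm(m_i) when all pairwise compatibility conditions hold.
Pairwise compatibility: gcd(m_i, m_j) must divide a_i - a_j for every pair.
Merge one congruence at a time:
  Start: x ≡ 9 (mod 10).
  Combine with x ≡ 2 (mod 18): gcd(10, 18) = 2, and 2 - 9 = -7 is NOT divisible by 2.
    ⇒ system is inconsistent (no integer solution).

No solution (the system is inconsistent).


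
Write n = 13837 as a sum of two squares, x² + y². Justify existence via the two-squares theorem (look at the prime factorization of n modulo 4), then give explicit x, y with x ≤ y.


Step 1: Factor n = 13837 = 101 · 137.
Step 2: Check the mod-4 condition on each prime factor: 101 ≡ 1 (mod 4), exponent 1; 137 ≡ 1 (mod 4), exponent 1.
All primes ≡ 3 (mod 4) appear to even exponent (or don't appear), so by the two-squares theorem n IS expressible as a sum of two squares.
Step 3: Build a representation. Here n = 101 · 137 is a product of primes ≡ 1 (mod 4). Each prime p ≡ 1 (mod 4) is itself a sum of two squares; find a² by testing p − a² for a perfect square:
  101: 101 − 1² = 100 = 10² ⇒ 101 = 1² + 10².
  137: 137 − 1² = 136, 137 − 2² = 133, 137 − 3² = 128, 137 − 4² = 121 = 11² ⇒ 137 = 4² + 11².
  Combine using the Brahmagupta–Fibonacci identity (a² + b²)(c² + d²) = (ac − bd)² + (ad + bc)² = (ac + bd)² + (ad − bc)²:
  101 · 137 = 13837: from (1² + 10²)(4² + 11²), take (1·4 − 10·11, 1·11 + 10·4) = (4 − 110, 11 + 40) = (-106, 51); dropping signs (only squares matter) gives (106, 51); check 106² + 51² = 11236 + 2601 = 13837 ✓.
Step 4: Order so x ≤ y and verify: 51² + 106² = 2601 + 11236 = 13837 = n. ✓

n = 13837 = 51² + 106² (one valid representation with x ≤ y).


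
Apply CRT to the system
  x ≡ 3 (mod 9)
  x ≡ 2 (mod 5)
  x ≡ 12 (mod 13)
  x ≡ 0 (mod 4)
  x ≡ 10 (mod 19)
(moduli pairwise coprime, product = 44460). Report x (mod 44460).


Product of moduli M = 9 · 5 · 13 · 4 · 19 = 44460.
Merge one congruence at a time:
  Start: x ≡ 3 (mod 9).
  Combine with x ≡ 2 (mod 5); new modulus lcm = 45.
    Write x = 3 + 9·t and substitute into x ≡ 2 (mod 5): 9·t ≡ 2 − 3 = -1 (mod 5).
    Reduce coefficients mod 5: 4·t ≡ 4 (mod 5).
    The inverse of 4 mod 5 is 4 (since 4·4 = 16 = 3·5 + 1), so t ≡ 4·4 = 16 ≡ 1 (mod 5).
    Then x = 3 + 9·1 = 12, valid modulo lcm(9, 5) = 45: x ≡ 12 (mod 45).
  Combine with x ≡ 12 (mod 13); new modulus lcm = 585.
    Write x = 12 + 45·t and substitute into x ≡ 12 (mod 13): 45·t ≡ 12 − 12 = 0 (mod 13).
    Reduce coefficients mod 13: 6·t ≡ 0 (mod 13).
    The inverse of 6 mod 13 is 11 (since 6·11 = 66 = 5·13 + 1), so t ≡ 11·0 = 0 ≡ 0 (mod 13).
    Then x = 12 + 45·0 = 12, valid modulo lcm(45, 13) = 585: x ≡ 12 (mod 585).
  Combine with x ≡ 0 (mod 4); new modulus lcm = 2340.
    Write x = 12 + 585·t and substitute into x ≡ 0 (mod 4): 585·t ≡ 0 − 12 = -12 (mod 4).
    Reduce coefficients mod 4: 1·t ≡ 0 (mod 4).
    So t ≡ 0 (mod 4).
    Then x = 12 + 585·0 = 12, valid modulo lcm(585, 4) = 2340: x ≡ 12 (mod 2340).
  Combine with x ≡ 10 (mod 19); new modulus lcm = 44460.
    Write x = 12 + 2340·t and substitute into x ≡ 10 (mod 19): 2340·t ≡ 10 − 12 = -2 (mod 19).
    Reduce coefficients mod 19: 3·t ≡ 17 (mod 19).
    The inverse of 3 mod 19 is 13 (since 3·13 = 39 = 2·19 + 1), so t ≡ 13·17 = 221 ≡ 12 (mod 19).
    Then x = 12 + 2340·12 = 28092, valid modulo lcm(2340, 19) = 44460: x ≡ 28092 (mod 44460).
Verify against each original: 28092 mod 9 = 3, 28092 mod 5 = 2, 28092 mod 13 = 12, 28092 mod 4 = 0, 28092 mod 19 = 10.

x ≡ 28092 (mod 44460).


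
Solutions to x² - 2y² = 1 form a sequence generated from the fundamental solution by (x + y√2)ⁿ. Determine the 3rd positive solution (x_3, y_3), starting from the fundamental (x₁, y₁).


Step 1: Find the fundamental solution (x₁, y₁) of x² - 2y² = 1.
  Expand √2 as a continued fraction. a₀ = ⌊√2⌋ = 1; iterate m_{k+1} = d_k·a_k − m_k, d_{k+1} = (2 − m_{k+1}²)/d_k, a_{k+1} = ⌊(a₀ + m_{k+1})/d_{k+1}⌋ (starting m₀ = 0, d₀ = 1), with convergents p_k = a_k·p_{k-1} + p_{k-2}, q_k = a_k·q_{k-1} + q_{k-2} (p₋₁ = 1, q₋₁ = 0):
  k = 0: a₀ = 1; p₀/q₀ = 1/1; p₀² − 2·q₀² = 1 − 2 = -1.
  k = 1: m = 1, d = 1, a = ⌊(1 + 1)/1⌋ = 2; p/q = (2·1 + 1)/(2·1 + 0) = 3/2; p² − 2·q² = 9 − 8 = 1.
  The first convergent with p² − 2·q² = 1 gives the fundamental solution (x₁, y₁) = (3, 2).
Step 2: Apply the recurrence (x_{n+1}, y_{n+1}) = (x₁x_n + 2y₁y_n, x₁y_n + y₁x_n) repeatedly.
  From (x_1, y_1) = (3, 2): x_2 = 3·3 + 2·2·2 = 17; y_2 = 3·2 + 2·3 = 12.
  From (x_2, y_2) = (17, 12): x_3 = 3·17 + 2·2·12 = 99; y_3 = 3·12 + 2·17 = 70.
Step 3: Verify x_3² - 2·y_3² = 9801 - 9800 = 1 (should be 1). ✓

(x_1, y_1) = (3, 2); (x_3, y_3) = (99, 70).


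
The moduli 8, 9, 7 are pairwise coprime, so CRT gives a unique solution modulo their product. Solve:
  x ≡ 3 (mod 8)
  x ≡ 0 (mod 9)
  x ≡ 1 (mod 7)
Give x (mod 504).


Moduli 8, 9, 7 are pairwise coprime; by CRT there is a unique solution modulo M = 8 · 9 · 7 = 504.
Solve pairwise, accumulating the modulus:
  Start with x ≡ 3 (mod 8).
  Combine with x ≡ 0 (mod 9): since gcd(8, 9) = 1, we get a unique residue mod 72.
    Write x = 3 + 8·t and substitute into x ≡ 0 (mod 9): 8·t ≡ 0 − 3 = -3 (mod 9).
    Reduce coefficients mod 9: 8·t ≡ 6 (mod 9).
    The inverse of 8 mod 9 is 8 (since 8·8 = 64 = 7·9 + 1), so t ≡ 8·6 = 48 ≡ 3 (mod 9).
    Then x = 3 + 8·3 = 27, valid modulo lcm(8, 9) = 72: x ≡ 27 (mod 72).
  Combine with x ≡ 1 (mod 7): since gcd(72, 7) = 1, we get a unique residue mod 504.
    Write x = 27 + 72·t and substitute into x ≡ 1 (mod 7): 72·t ≡ 1 − 27 = -26 (mod 7).
    Reduce coefficients mod 7: 2·t ≡ 2 (mod 7).
    The inverse of 2 mod 7 is 4 (since 2·4 = 8 = 1·7 + 1), so t ≡ 4·2 = 8 ≡ 1 (mod 7).
    Then x = 27 + 72·1 = 99, valid modulo lcm(72, 7) = 504: x ≡ 99 (mod 504).
Verify: 99 mod 8 = 3 ✓, 99 mod 9 = 0 ✓, 99 mod 7 = 1 ✓.

x ≡ 99 (mod 504).


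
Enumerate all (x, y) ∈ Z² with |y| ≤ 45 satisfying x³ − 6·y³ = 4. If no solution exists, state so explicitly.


The equation is x³ - 6y³ = 4. For fixed y, x³ = 6·y³ + 4, so a solution requires the RHS to be a perfect cube.
Strategy: iterate y from -45 to 45, compute RHS = 6·y³ + 4, and check whether it is a (positive or negative) perfect cube.
Check small values of y:
  y = 0: RHS = 4 is not a perfect cube.
  y = 1: RHS = 10 is not a perfect cube.
  y = -1: RHS = -2 is not a perfect cube.
  y = 2: RHS = 52 is not a perfect cube.
  y = -2: RHS = -44 is not a perfect cube.
  y = 3: RHS = 166 is not a perfect cube.
  y = -3: RHS = -158 is not a perfect cube.
Continuing the search up to |y| = 45 finds no solutions either.
No (x, y) in the scanned range satisfies the equation.

No integer solutions with |y| ≤ 45.


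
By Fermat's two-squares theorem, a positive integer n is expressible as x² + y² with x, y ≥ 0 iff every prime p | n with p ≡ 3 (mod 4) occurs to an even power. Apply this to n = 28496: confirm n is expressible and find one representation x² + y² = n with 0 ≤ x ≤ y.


Step 1: Factor n = 28496 = 2^4 · 13 · 137.
Step 2: Check the mod-4 condition on each prime factor: 2 = 2 (special); 13 ≡ 1 (mod 4), exponent 1; 137 ≡ 1 (mod 4), exponent 1.
All primes ≡ 3 (mod 4) appear to even exponent (or don't appear), so by the two-squares theorem n IS expressible as a sum of two squares.
Step 3: Build a representation. Group n = k² · m with k = 4 and m = 13 · 137 = 1781 (a product of primes ≡ 1 (mod 4)); a representation of m scales to one of n via (k·x)² + (k·y)² = k²(x² + y²). Each prime p ≡ 1 (mod 4) is itself a sum of two squares; find a² by testing p − a² for a perfect square:
  13: 13 − 1² = 12, 13 − 2² = 9 = 3² ⇒ 13 = 2² + 3².
  137: 137 − 1² = 136, 137 − 2² = 133, 137 − 3² = 128, 137 − 4² = 121 = 11² ⇒ 137 = 4² + 11².
  Combine using the Brahmagupta–Fibonacci identity (a² + b²)(c² + d²) = (ac − bd)² + (ad + bc)² = (ac + bd)² + (ad − bc)²:
  13 · 137 = 1781: from (2² + 3²)(4² + 11²), take (2·4 − 3·11, 2·11 + 3·4) = (8 − 33, 22 + 12) = (-25, 34); dropping signs (only squares matter) gives (25, 34); check 25² + 34² = 625 + 1156 = 1781 ✓.
  Scale by k = 4: (4·25, 4·34) = (100, 136).
Step 4: Order so x ≤ y and verify: 100² + 136² = 10000 + 18496 = 28496 = n. ✓

n = 28496 = 100² + 136² (one valid representation with x ≤ y).


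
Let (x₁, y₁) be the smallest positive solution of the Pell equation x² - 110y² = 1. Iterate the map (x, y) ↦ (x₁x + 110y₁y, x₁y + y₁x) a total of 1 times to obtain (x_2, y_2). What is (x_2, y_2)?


Step 1: Find the fundamental solution (x₁, y₁) of x² - 110y² = 1.
  Expand √110 as a continued fraction. a₀ = ⌊√110⌋ = 10; iterate m_{k+1} = d_k·a_k − m_k, d_{k+1} = (110 − m_{k+1}²)/d_k, a_{k+1} = ⌊(a₀ + m_{k+1})/d_{k+1}⌋ (starting m₀ = 0, d₀ = 1), with convergents p_k = a_k·p_{k-1} + p_{k-2}, q_k = a_k·q_{k-1} + q_{k-2} (p₋₁ = 1, q₋₁ = 0):
  k = 0: a₀ = 10; p₀/q₀ = 10/1; p₀² − 110·q₀² = 100 − 110 = -10.
  k = 1: m = 10, d = 10, a = ⌊(10 + 10)/10⌋ = 2; p/q = (2·10 + 1)/(2·1 + 0) = 21/2; p² − 110·q² = 441 − 440 = 1.
  The first convergent with p² − 110·q² = 1 gives the fundamental solution (x₁, y₁) = (21, 2).
Step 2: Apply the recurrence (x_{n+1}, y_{n+1}) = (x₁x_n + 110y₁y_n, x₁y_n + y₁x_n) repeatedly.
  From (x_1, y_1) = (21, 2): x_2 = 21·21 + 110·2·2 = 881; y_2 = 21·2 + 2·21 = 84.
Step 3: Verify x_2² - 110·y_2² = 776161 - 776160 = 1 (should be 1). ✓

(x_1, y_1) = (21, 2); (x_2, y_2) = (881, 84).


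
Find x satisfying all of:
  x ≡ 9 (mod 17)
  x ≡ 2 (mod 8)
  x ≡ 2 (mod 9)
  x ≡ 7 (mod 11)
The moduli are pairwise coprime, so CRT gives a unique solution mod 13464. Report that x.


Product of moduli M = 17 · 8 · 9 · 11 = 13464.
Merge one congruence at a time:
  Start: x ≡ 9 (mod 17).
  Combine with x ≡ 2 (mod 8); new modulus lcm = 136.
    Write x = 9 + 17·t and substitute into x ≡ 2 (mod 8): 17·t ≡ 2 − 9 = -7 (mod 8).
    Reduce coefficients mod 8: 1·t ≡ 1 (mod 8).
    So t ≡ 1 (mod 8).
    Then x = 9 + 17·1 = 26, valid modulo lcm(17, 8) = 136: x ≡ 26 (mod 136).
  Combine with x ≡ 2 (mod 9); new modulus lcm = 1224.
    Write x = 26 + 136·t and substitute into x ≡ 2 (mod 9): 136·t ≡ 2 − 26 = -24 (mod 9).
    Reduce coefficients mod 9: 1·t ≡ 3 (mod 9).
    So t ≡ 3 (mod 9).
    Then x = 26 + 136·3 = 434, valid modulo lcm(136, 9) = 1224: x ≡ 434 (mod 1224).
  Combine with x ≡ 7 (mod 11); new modulus lcm = 13464.
    Write x = 434 + 1224·t and substitute into x ≡ 7 (mod 11): 1224·t ≡ 7 − 434 = -427 (mod 11).
    Reduce coefficients mod 11: 3·t ≡ 2 (mod 11).
    The inverse of 3 mod 11 is 4 (since 3·4 = 12 = 1·11 + 1), so t ≡ 4·2 = 8 ≡ 8 (mod 11).
    Then x = 434 + 1224·8 = 10226, valid modulo lcm(1224, 11) = 13464: x ≡ 10226 (mod 13464).
Verify against each original: 10226 mod 17 = 9, 10226 mod 8 = 2, 10226 mod 9 = 2, 10226 mod 11 = 7.

x ≡ 10226 (mod 13464).


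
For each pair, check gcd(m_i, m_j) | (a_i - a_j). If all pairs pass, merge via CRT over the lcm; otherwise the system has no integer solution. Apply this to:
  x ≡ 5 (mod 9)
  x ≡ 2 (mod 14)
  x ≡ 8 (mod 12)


Moduli 9, 14, 12 are not pairwise coprime, so CRT works modulo lcm(m_i) when all pairwise compatibility conditions hold.
Pairwise compatibility: gcd(m_i, m_j) must divide a_i - a_j for every pair.
Merge one congruence at a time:
  Start: x ≡ 5 (mod 9).
  Combine with x ≡ 2 (mod 14): gcd(9, 14) = 1; 2 - 5 = -3, which IS divisible by 1, so compatible.
    Write x = 5 + 9·t and substitute into x ≡ 2 (mod 14): 9·t ≡ 2 − 5 = -3 (mod 14).
    Reduce coefficients mod 14: 9·t ≡ 11 (mod 14).
    The inverse of 9 mod 14 is 11 (since 9·11 = 99 = 7·14 + 1), so t ≡ 11·11 = 121 ≡ 9 (mod 14).
    Then x = 5 + 9·9 = 86, valid modulo lcm(9, 14) = 126: x ≡ 86 (mod 126).
  Combine with x ≡ 8 (mod 12): gcd(126, 12) = 6; 8 - 86 = -78, which IS divisible by 6, so compatible.
    Write x = 86 + 126·t and substitute into x ≡ 8 (mod 12): 126·t ≡ 8 − 86 = -78 (mod 12).
    Divide the congruence (and modulus) by g = 6: 21·t ≡ -13 (mod 2).
    Reduce coefficients mod 2: 1·t ≡ 1 (mod 2).
    So t ≡ 1 (mod 2).
    Then x = 86 + 126·1 = 212, valid modulo lcm(126, 12) = 252: x ≡ 212 (mod 252).
Verify: 212 mod 9 = 5, 212 mod 14 = 2, 212 mod 12 = 8.

x ≡ 212 (mod 252).


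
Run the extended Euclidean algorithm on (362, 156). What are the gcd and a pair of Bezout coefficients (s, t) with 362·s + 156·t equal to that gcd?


Euclidean algorithm on (362, 156) — divide until remainder is 0:
  362 = 2 · 156 + 50
  156 = 3 · 50 + 6
  50 = 8 · 6 + 2
  6 = 3 · 2 + 0
gcd(362, 156) = 2.
Track Bezout coefficients alongside the remainders: start with r₀ = 362 = a·1 + b·0 (s = 1, t = 0) and r₁ = 156 = a·0 + b·1 (s = 0, t = 1); each new remainder r_{k+1} = r_{k-1} − q_k·r_k inherits s_{k+1} = s_{k-1} − q_k·s_k, t_{k+1} = t_{k-1} − q_k·t_k, so r_k = a·s_k + b·t_k at every step:
  q = 2: r = 50, s = 1 − 2·0 = 1, t = 0 − 2·1 = -2  (check: 362·1 + 156·(-2) = 50)
  q = 3: r = 6, s = 0 − 3·1 = -3, t = 1 − 3·(-2) = 7  (check: 362·(-3) + 156·7 = 6)
  q = 8: r = 2, s = 1 − 8·(-3) = 25, t = -2 − 8·7 = -58  (check: 362·25 + 156·(-58) = 2)
The row with r = 2 (the gcd) gives the Bezout coefficients s = 25, t = -58.
Result: 362 · (25) + 156 · (-58) = 2.

gcd(362, 156) = 2; s = 25, t = -58 (check: 362·25 + 156·(-58) = 2).


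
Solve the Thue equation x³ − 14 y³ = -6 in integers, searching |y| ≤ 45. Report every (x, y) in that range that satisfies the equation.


The equation is x³ - 14y³ = -6. For fixed y, x³ = 14·y³ − 6, so a solution requires the RHS to be a perfect cube.
Strategy: iterate y from -45 to 45, compute RHS = 14·y³ − 6, and check whether it is a (positive or negative) perfect cube.
Check small values of y:
  y = 0: RHS = -6 is not a perfect cube.
  y = 1: RHS = 8 = (2)³ ⇒ x = 2 works.
  y = -1: RHS = -20 is not a perfect cube.
  y = 2: RHS = 106 is not a perfect cube.
  y = -2: RHS = -118 is not a perfect cube.
  y = 3: RHS = 372 is not a perfect cube.
  y = -3: RHS = -384 is not a perfect cube.
Continuing the search up to |y| = 45 finds no further solutions beyond those listed.
Collected solutions: (2, 1).

Solutions (with |y| ≤ 45): (2, 1).


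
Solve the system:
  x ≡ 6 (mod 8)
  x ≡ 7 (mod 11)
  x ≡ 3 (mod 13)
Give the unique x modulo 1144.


Moduli 8, 11, 13 are pairwise coprime; by CRT there is a unique solution modulo M = 8 · 11 · 13 = 1144.
Solve pairwise, accumulating the modulus:
  Start with x ≡ 6 (mod 8).
  Combine with x ≡ 7 (mod 11): since gcd(8, 11) = 1, we get a unique residue mod 88.
    Write x = 6 + 8·t and substitute into x ≡ 7 (mod 11): 8·t ≡ 7 − 6 = 1 (mod 11).
    The inverse of 8 mod 11 is 7 (since 8·7 = 56 = 5·11 + 1), so t ≡ 7·1 = 7 ≡ 7 (mod 11).
    Then x = 6 + 8·7 = 62, valid modulo lcm(8, 11) = 88: x ≡ 62 (mod 88).
  Combine with x ≡ 3 (mod 13): since gcd(88, 13) = 1, we get a unique residue mod 1144.
    Write x = 62 + 88·t and substitute into x ≡ 3 (mod 13): 88·t ≡ 3 − 62 = -59 (mod 13).
    Reduce coefficients mod 13: 10·t ≡ 6 (mod 13).
    The inverse of 10 mod 13 is 4 (since 10·4 = 40 = 3·13 + 1), so t ≡ 4·6 = 24 ≡ 11 (mod 13).
    Then x = 62 + 88·11 = 1030, valid modulo lcm(88, 13) = 1144: x ≡ 1030 (mod 1144).
Verify: 1030 mod 8 = 6 ✓, 1030 mod 11 = 7 ✓, 1030 mod 13 = 3 ✓.

x ≡ 1030 (mod 1144).


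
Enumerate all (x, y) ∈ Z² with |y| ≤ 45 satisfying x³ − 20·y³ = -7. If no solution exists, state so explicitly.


The equation is x³ - 20y³ = -7. For fixed y, x³ = 20·y³ − 7, so a solution requires the RHS to be a perfect cube.
Strategy: iterate y from -45 to 45, compute RHS = 20·y³ − 7, and check whether it is a (positive or negative) perfect cube.
Check small values of y:
  y = 0: RHS = -7 is not a perfect cube.
  y = 1: RHS = 13 is not a perfect cube.
  y = -1: RHS = -27 = (-3)³ ⇒ x = -3 works.
  y = 2: RHS = 153 is not a perfect cube.
  y = -2: RHS = -167 is not a perfect cube.
  y = 3: RHS = 533 is not a perfect cube.
  y = -3: RHS = -547 is not a perfect cube.
Continuing the search up to |y| = 45 finds no further solutions beyond those listed.
Collected solutions: (-3, -1).

Solutions (with |y| ≤ 45): (-3, -1).


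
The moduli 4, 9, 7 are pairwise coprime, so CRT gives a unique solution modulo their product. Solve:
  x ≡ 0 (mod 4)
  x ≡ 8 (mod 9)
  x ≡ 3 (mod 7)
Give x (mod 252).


Moduli 4, 9, 7 are pairwise coprime; by CRT there is a unique solution modulo M = 4 · 9 · 7 = 252.
Solve pairwise, accumulating the modulus:
  Start with x ≡ 0 (mod 4).
  Combine with x ≡ 8 (mod 9): since gcd(4, 9) = 1, we get a unique residue mod 36.
    Write x = 0 + 4·t and substitute into x ≡ 8 (mod 9): 4·t ≡ 8 − 0 = 8 (mod 9).
    The inverse of 4 mod 9 is 7 (since 4·7 = 28 = 3·9 + 1), so t ≡ 7·8 = 56 ≡ 2 (mod 9).
    Then x = 0 + 4·2 = 8, valid modulo lcm(4, 9) = 36: x ≡ 8 (mod 36).
  Combine with x ≡ 3 (mod 7): since gcd(36, 7) = 1, we get a unique residue mod 252.
    Write x = 8 + 36·t and substitute into x ≡ 3 (mod 7): 36·t ≡ 3 − 8 = -5 (mod 7).
    Reduce coefficients mod 7: 1·t ≡ 2 (mod 7).
    So t ≡ 2 (mod 7).
    Then x = 8 + 36·2 = 80, valid modulo lcm(36, 7) = 252: x ≡ 80 (mod 252).
Verify: 80 mod 4 = 0 ✓, 80 mod 9 = 8 ✓, 80 mod 7 = 3 ✓.

x ≡ 80 (mod 252).


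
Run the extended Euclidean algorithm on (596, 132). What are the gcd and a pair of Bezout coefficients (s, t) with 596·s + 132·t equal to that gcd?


Euclidean algorithm on (596, 132) — divide until remainder is 0:
  596 = 4 · 132 + 68
  132 = 1 · 68 + 64
  68 = 1 · 64 + 4
  64 = 16 · 4 + 0
gcd(596, 132) = 4.
Track Bezout coefficients alongside the remainders: start with r₀ = 596 = a·1 + b·0 (s = 1, t = 0) and r₁ = 132 = a·0 + b·1 (s = 0, t = 1); each new remainder r_{k+1} = r_{k-1} − q_k·r_k inherits s_{k+1} = s_{k-1} − q_k·s_k, t_{k+1} = t_{k-1} − q_k·t_k, so r_k = a·s_k + b·t_k at every step:
  q = 4: r = 68, s = 1 − 4·0 = 1, t = 0 − 4·1 = -4  (check: 596·1 + 132·(-4) = 68)
  q = 1: r = 64, s = 0 − 1·1 = -1, t = 1 − 1·(-4) = 5  (check: 596·(-1) + 132·5 = 64)
  q = 1: r = 4, s = 1 − 1·(-1) = 2, t = -4 − 1·5 = -9  (check: 596·2 + 132·(-9) = 4)
The row with r = 4 (the gcd) gives the Bezout coefficients s = 2, t = -9.
Result: 596 · (2) + 132 · (-9) = 4.

gcd(596, 132) = 4; s = 2, t = -9 (check: 596·2 + 132·(-9) = 4).


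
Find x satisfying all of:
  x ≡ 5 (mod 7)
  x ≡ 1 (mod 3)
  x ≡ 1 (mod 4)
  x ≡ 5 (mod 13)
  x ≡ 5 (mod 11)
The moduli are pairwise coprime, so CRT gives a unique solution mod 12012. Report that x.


Product of moduli M = 7 · 3 · 4 · 13 · 11 = 12012.
Merge one congruence at a time:
  Start: x ≡ 5 (mod 7).
  Combine with x ≡ 1 (mod 3); new modulus lcm = 21.
    Write x = 5 + 7·t and substitute into x ≡ 1 (mod 3): 7·t ≡ 1 − 5 = -4 (mod 3).
    Reduce coefficients mod 3: 1·t ≡ 2 (mod 3).
    So t ≡ 2 (mod 3).
    Then x = 5 + 7·2 = 19, valid modulo lcm(7, 3) = 21: x ≡ 19 (mod 21).
  Combine with x ≡ 1 (mod 4); new modulus lcm = 84.
    Write x = 19 + 21·t and substitute into x ≡ 1 (mod 4): 21·t ≡ 1 − 19 = -18 (mod 4).
    Reduce coefficients mod 4: 1·t ≡ 2 (mod 4).
    So t ≡ 2 (mod 4).
    Then x = 19 + 21·2 = 61, valid modulo lcm(21, 4) = 84: x ≡ 61 (mod 84).
  Combine with x ≡ 5 (mod 13); new modulus lcm = 1092.
    Write x = 61 + 84·t and substitute into x ≡ 5 (mod 13): 84·t ≡ 5 − 61 = -56 (mod 13).
    Reduce coefficients mod 13: 6·t ≡ 9 (mod 13).
    The inverse of 6 mod 13 is 11 (since 6·11 = 66 = 5·13 + 1), so t ≡ 11·9 = 99 ≡ 8 (mod 13).
    Then x = 61 + 84·8 = 733, valid modulo lcm(84, 13) = 1092: x ≡ 733 (mod 1092).
  Combine with x ≡ 5 (mod 11); new modulus lcm = 12012.
    Write x = 733 + 1092·t and substitute into x ≡ 5 (mod 11): 1092·t ≡ 5 − 733 = -728 (mod 11).
    Reduce coefficients mod 11: 3·t ≡ 9 (mod 11).
    The inverse of 3 mod 11 is 4 (since 3·4 = 12 = 1·11 + 1), so t ≡ 4·9 = 36 ≡ 3 (mod 11).
    Then x = 733 + 1092·3 = 4009, valid modulo lcm(1092, 11) = 12012: x ≡ 4009 (mod 12012).
Verify against each original: 4009 mod 7 = 5, 4009 mod 3 = 1, 4009 mod 4 = 1, 4009 mod 13 = 5, 4009 mod 11 = 5.

x ≡ 4009 (mod 12012).


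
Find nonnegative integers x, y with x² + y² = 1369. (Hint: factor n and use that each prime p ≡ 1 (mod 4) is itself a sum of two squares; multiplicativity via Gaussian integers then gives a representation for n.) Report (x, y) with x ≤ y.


Step 1: Factor n = 1369 = 37^2.
Step 2: Check the mod-4 condition on each prime factor: 37 ≡ 1 (mod 4), exponent 2.
All primes ≡ 3 (mod 4) appear to even exponent (or don't appear), so by the two-squares theorem n IS expressible as a sum of two squares.
Step 3: Build a representation. Here n = 37 · 37 is a product of primes ≡ 1 (mod 4). Each prime p ≡ 1 (mod 4) is itself a sum of two squares; find a² by testing p − a² for a perfect square:
  37: 37 − 1² = 36 = 6² ⇒ 37 = 1² + 6².
  Combine using the Brahmagupta–Fibonacci identity (a² + b²)(c² + d²) = (ac − bd)² + (ad + bc)² = (ac + bd)² + (ad − bc)²:
  37 · 37 = 1369: from (1² + 6²)(1² + 6²), take (1·1 − 6·6, 1·6 + 6·1) = (1 − 36, 6 + 6) = (-35, 12); dropping signs (only squares matter) gives (35, 12); check 35² + 12² = 1225 + 144 = 1369 ✓.
Step 4: Order so x ≤ y and verify: 12² + 35² = 144 + 1225 = 1369 = n. ✓

n = 1369 = 12² + 35² (one valid representation with x ≤ y).


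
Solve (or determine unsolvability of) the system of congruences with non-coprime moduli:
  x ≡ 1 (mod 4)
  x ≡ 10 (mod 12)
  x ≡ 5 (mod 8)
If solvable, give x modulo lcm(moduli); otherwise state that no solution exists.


Moduli 4, 12, 8 are not pairwise coprime, so CRT works modulo lcm(m_i) when all pairwise compatibility conditions hold.
Pairwise compatibility: gcd(m_i, m_j) must divide a_i - a_j for every pair.
Merge one congruence at a time:
  Start: x ≡ 1 (mod 4).
  Combine with x ≡ 10 (mod 12): gcd(4, 12) = 4, and 10 - 1 = 9 is NOT divisible by 4.
    ⇒ system is inconsistent (no integer solution).

No solution (the system is inconsistent).


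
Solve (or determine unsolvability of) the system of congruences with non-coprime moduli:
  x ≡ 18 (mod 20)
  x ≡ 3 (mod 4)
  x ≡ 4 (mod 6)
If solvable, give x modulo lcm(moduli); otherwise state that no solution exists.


Moduli 20, 4, 6 are not pairwise coprime, so CRT works modulo lcm(m_i) when all pairwise compatibility conditions hold.
Pairwise compatibility: gcd(m_i, m_j) must divide a_i - a_j for every pair.
Merge one congruence at a time:
  Start: x ≡ 18 (mod 20).
  Combine with x ≡ 3 (mod 4): gcd(20, 4) = 4, and 3 - 18 = -15 is NOT divisible by 4.
    ⇒ system is inconsistent (no integer solution).

No solution (the system is inconsistent).


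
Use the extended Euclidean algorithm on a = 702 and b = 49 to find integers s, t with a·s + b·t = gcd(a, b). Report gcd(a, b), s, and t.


Euclidean algorithm on (702, 49) — divide until remainder is 0:
  702 = 14 · 49 + 16
  49 = 3 · 16 + 1
  16 = 16 · 1 + 0
gcd(702, 49) = 1.
Track Bezout coefficients alongside the remainders: start with r₀ = 702 = a·1 + b·0 (s = 1, t = 0) and r₁ = 49 = a·0 + b·1 (s = 0, t = 1); each new remainder r_{k+1} = r_{k-1} − q_k·r_k inherits s_{k+1} = s_{k-1} − q_k·s_k, t_{k+1} = t_{k-1} − q_k·t_k, so r_k = a·s_k + b·t_k at every step:
  q = 14: r = 16, s = 1 − 14·0 = 1, t = 0 − 14·1 = -14  (check: 702·1 + 49·(-14) = 16)
  q = 3: r = 1, s = 0 − 3·1 = -3, t = 1 − 3·(-14) = 43  (check: 702·(-3) + 49·43 = 1)
The row with r = 1 (the gcd) gives the Bezout coefficients s = -3, t = 43.
Result: 702 · (-3) + 49 · (43) = 1.

gcd(702, 49) = 1; s = -3, t = 43 (check: 702·(-3) + 49·43 = 1).


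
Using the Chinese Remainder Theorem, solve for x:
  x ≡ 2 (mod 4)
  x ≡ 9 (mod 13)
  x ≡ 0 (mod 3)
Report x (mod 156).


Moduli 4, 13, 3 are pairwise coprime; by CRT there is a unique solution modulo M = 4 · 13 · 3 = 156.
Solve pairwise, accumulating the modulus:
  Start with x ≡ 2 (mod 4).
  Combine with x ≡ 9 (mod 13): since gcd(4, 13) = 1, we get a unique residue mod 52.
    Write x = 2 + 4·t and substitute into x ≡ 9 (mod 13): 4·t ≡ 9 − 2 = 7 (mod 13).
    The inverse of 4 mod 13 is 10 (since 4·10 = 40 = 3·13 + 1), so t ≡ 10·7 = 70 ≡ 5 (mod 13).
    Then x = 2 + 4·5 = 22, valid modulo lcm(4, 13) = 52: x ≡ 22 (mod 52).
  Combine with x ≡ 0 (mod 3): since gcd(52, 3) = 1, we get a unique residue mod 156.
    Write x = 22 + 52·t and substitute into x ≡ 0 (mod 3): 52·t ≡ 0 − 22 = -22 (mod 3).
    Reduce coefficients mod 3: 1·t ≡ 2 (mod 3).
    So t ≡ 2 (mod 3).
    Then x = 22 + 52·2 = 126, valid modulo lcm(52, 3) = 156: x ≡ 126 (mod 156).
Verify: 126 mod 4 = 2 ✓, 126 mod 13 = 9 ✓, 126 mod 3 = 0 ✓.

x ≡ 126 (mod 156).


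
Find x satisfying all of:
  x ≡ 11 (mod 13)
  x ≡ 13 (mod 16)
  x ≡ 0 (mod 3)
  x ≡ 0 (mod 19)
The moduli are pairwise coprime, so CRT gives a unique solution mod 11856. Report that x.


Product of moduli M = 13 · 16 · 3 · 19 = 11856.
Merge one congruence at a time:
  Start: x ≡ 11 (mod 13).
  Combine with x ≡ 13 (mod 16); new modulus lcm = 208.
    Write x = 11 + 13·t and substitute into x ≡ 13 (mod 16): 13·t ≡ 13 − 11 = 2 (mod 16).
    The inverse of 13 mod 16 is 5 (since 13·5 = 65 = 4·16 + 1), so t ≡ 5·2 = 10 ≡ 10 (mod 16).
    Then x = 11 + 13·10 = 141, valid modulo lcm(13, 16) = 208: x ≡ 141 (mod 208).
  Combine with x ≡ 0 (mod 3); new modulus lcm = 624.
    Write x = 141 + 208·t and substitute into x ≡ 0 (mod 3): 208·t ≡ 0 − 141 = -141 (mod 3).
    Reduce coefficients mod 3: 1·t ≡ 0 (mod 3).
    So t ≡ 0 (mod 3).
    Then x = 141 + 208·0 = 141, valid modulo lcm(208, 3) = 624: x ≡ 141 (mod 624).
  Combine with x ≡ 0 (mod 19); new modulus lcm = 11856.
    Write x = 141 + 624·t and substitute into x ≡ 0 (mod 19): 624·t ≡ 0 − 141 = -141 (mod 19).
    Reduce coefficients mod 19: 16·t ≡ 11 (mod 19).
    The inverse of 16 mod 19 is 6 (since 16·6 = 96 = 5·19 + 1), so t ≡ 6·11 = 66 ≡ 9 (mod 19).
    Then x = 141 + 624·9 = 5757, valid modulo lcm(624, 19) = 11856: x ≡ 5757 (mod 11856).
Verify against each original: 5757 mod 13 = 11, 5757 mod 16 = 13, 5757 mod 3 = 0, 5757 mod 19 = 0.

x ≡ 5757 (mod 11856).


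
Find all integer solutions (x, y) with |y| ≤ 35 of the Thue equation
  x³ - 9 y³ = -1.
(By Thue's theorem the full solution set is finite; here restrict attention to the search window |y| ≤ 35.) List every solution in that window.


The equation is x³ - 9y³ = -1. For fixed y, x³ = 9·y³ − 1, so a solution requires the RHS to be a perfect cube.
Strategy: iterate y from -35 to 35, compute RHS = 9·y³ − 1, and check whether it is a (positive or negative) perfect cube.
Check small values of y:
  y = 0: RHS = -1 = (-1)³ ⇒ x = -1 works.
  y = 1: RHS = 8 = (2)³ ⇒ x = 2 works.
  y = -1: RHS = -10 is not a perfect cube.
  y = 2: RHS = 71 is not a perfect cube.
  y = -2: RHS = -73 is not a perfect cube.
  y = 3: RHS = 242 is not a perfect cube.
  y = -3: RHS = -244 is not a perfect cube.
Continuing the search up to |y| = 35 finds no further solutions beyond those listed.
Collected solutions: (-1, 0), (2, 1).

Solutions (with |y| ≤ 35): (-1, 0), (2, 1).


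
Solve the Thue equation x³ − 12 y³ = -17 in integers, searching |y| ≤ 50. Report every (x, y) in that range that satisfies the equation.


The equation is x³ - 12y³ = -17. For fixed y, x³ = 12·y³ − 17, so a solution requires the RHS to be a perfect cube.
Strategy: iterate y from -50 to 50, compute RHS = 12·y³ − 17, and check whether it is a (positive or negative) perfect cube.
Check small values of y:
  y = 0: RHS = -17 is not a perfect cube.
  y = 1: RHS = -5 is not a perfect cube.
  y = -1: RHS = -29 is not a perfect cube.
  y = 2: RHS = 79 is not a perfect cube.
  y = -2: RHS = -113 is not a perfect cube.
  y = 3: RHS = 307 is not a perfect cube.
  y = -3: RHS = -341 is not a perfect cube.
Continuing the search up to |y| = 50 finds no solutions either.
No (x, y) in the scanned range satisfies the equation.

No integer solutions with |y| ≤ 50.


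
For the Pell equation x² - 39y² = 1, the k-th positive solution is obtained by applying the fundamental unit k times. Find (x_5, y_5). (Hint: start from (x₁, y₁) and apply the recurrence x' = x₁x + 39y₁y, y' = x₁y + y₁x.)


Step 1: Find the fundamental solution (x₁, y₁) of x² - 39y² = 1.
  Expand √39 as a continued fraction. a₀ = ⌊√39⌋ = 6; iterate m_{k+1} = d_k·a_k − m_k, d_{k+1} = (39 − m_{k+1}²)/d_k, a_{k+1} = ⌊(a₀ + m_{k+1})/d_{k+1}⌋ (starting m₀ = 0, d₀ = 1), with convergents p_k = a_k·p_{k-1} + p_{k-2}, q_k = a_k·q_{k-1} + q_{k-2} (p₋₁ = 1, q₋₁ = 0):
  k = 0: a₀ = 6; p₀/q₀ = 6/1; p₀² − 39·q₀² = 36 − 39 = -3.
  k = 1: m = 6, d = 3, a = ⌊(6 + 6)/3⌋ = 4; p/q = (4·6 + 1)/(4·1 + 0) = 25/4; p² − 39·q² = 625 − 624 = 1.
  The first convergent with p² − 39·q² = 1 gives the fundamental solution (x₁, y₁) = (25, 4).
Step 2: Apply the recurrence (x_{n+1}, y_{n+1}) = (x₁x_n + 39y₁y_n, x₁y_n + y₁x_n) repeatedly.
  From (x_1, y_1) = (25, 4): x_2 = 25·25 + 39·4·4 = 1249; y_2 = 25·4 + 4·25 = 200.
  From (x_2, y_2) = (1249, 200): x_3 = 25·1249 + 39·4·200 = 62425; y_3 = 25·200 + 4·1249 = 9996.
  From (x_3, y_3) = (62425, 9996): x_4 = 25·62425 + 39·4·9996 = 3120001; y_4 = 25·9996 + 4·62425 = 499600.
  From (x_4, y_4) = (3120001, 499600): x_5 = 25·3120001 + 39·4·499600 = 155937625; y_5 = 25·499600 + 4·3120001 = 24970004.
Step 3: Verify x_5² - 39·y_5² = 24316542890640625 - 24316542890640624 = 1 (should be 1). ✓

(x_1, y_1) = (25, 4); (x_5, y_5) = (155937625, 24970004).


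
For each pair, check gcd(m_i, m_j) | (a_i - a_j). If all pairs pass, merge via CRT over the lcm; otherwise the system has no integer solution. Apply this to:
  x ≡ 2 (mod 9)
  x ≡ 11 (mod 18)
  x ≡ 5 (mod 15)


Moduli 9, 18, 15 are not pairwise coprime, so CRT works modulo lcm(m_i) when all pairwise compatibility conditions hold.
Pairwise compatibility: gcd(m_i, m_j) must divide a_i - a_j for every pair.
Merge one congruence at a time:
  Start: x ≡ 2 (mod 9).
  Combine with x ≡ 11 (mod 18): gcd(9, 18) = 9; 11 - 2 = 9, which IS divisible by 9, so compatible.
    Write x = 2 + 9·t and substitute into x ≡ 11 (mod 18): 9·t ≡ 11 − 2 = 9 (mod 18).
    Divide the congruence (and modulus) by g = 9: 1·t ≡ 1 (mod 2).
    So t ≡ 1 (mod 2).
    Then x = 2 + 9·1 = 11, valid modulo lcm(9, 18) = 18: x ≡ 11 (mod 18).
  Combine with x ≡ 5 (mod 15): gcd(18, 15) = 3; 5 - 11 = -6, which IS divisible by 3, so compatible.
    Write x = 11 + 18·t and substitute into x ≡ 5 (mod 15): 18·t ≡ 5 − 11 = -6 (mod 15).
    Divide the congruence (and modulus) by g = 3: 6·t ≡ -2 (mod 5).
    Reduce coefficients mod 5: 1·t ≡ 3 (mod 5).
    So t ≡ 3 (mod 5).
    Then x = 11 + 18·3 = 65, valid modulo lcm(18, 15) = 90: x ≡ 65 (mod 90).
Verify: 65 mod 9 = 2, 65 mod 18 = 11, 65 mod 15 = 5.

x ≡ 65 (mod 90).


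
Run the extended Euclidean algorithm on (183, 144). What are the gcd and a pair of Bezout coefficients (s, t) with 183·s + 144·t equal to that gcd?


Euclidean algorithm on (183, 144) — divide until remainder is 0:
  183 = 1 · 144 + 39
  144 = 3 · 39 + 27
  39 = 1 · 27 + 12
  27 = 2 · 12 + 3
  12 = 4 · 3 + 0
gcd(183, 144) = 3.
Track Bezout coefficients alongside the remainders: start with r₀ = 183 = a·1 + b·0 (s = 1, t = 0) and r₁ = 144 = a·0 + b·1 (s = 0, t = 1); each new remainder r_{k+1} = r_{k-1} − q_k·r_k inherits s_{k+1} = s_{k-1} − q_k·s_k, t_{k+1} = t_{k-1} − q_k·t_k, so r_k = a·s_k + b·t_k at every step:
  q = 1: r = 39, s = 1 − 1·0 = 1, t = 0 − 1·1 = -1  (check: 183·1 + 144·(-1) = 39)
  q = 3: r = 27, s = 0 − 3·1 = -3, t = 1 − 3·(-1) = 4  (check: 183·(-3) + 144·4 = 27)
  q = 1: r = 12, s = 1 − 1·(-3) = 4, t = -1 − 1·4 = -5  (check: 183·4 + 144·(-5) = 12)
  q = 2: r = 3, s = -3 − 2·4 = -11, t = 4 − 2·(-5) = 14  (check: 183·(-11) + 144·14 = 3)
The row with r = 3 (the gcd) gives the Bezout coefficients s = -11, t = 14.
Result: 183 · (-11) + 144 · (14) = 3.

gcd(183, 144) = 3; s = -11, t = 14 (check: 183·(-11) + 144·14 = 3).


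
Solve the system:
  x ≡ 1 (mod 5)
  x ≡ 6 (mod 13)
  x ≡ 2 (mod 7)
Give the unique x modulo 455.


Moduli 5, 13, 7 are pairwise coprime; by CRT there is a unique solution modulo M = 5 · 13 · 7 = 455.
Solve pairwise, accumulating the modulus:
  Start with x ≡ 1 (mod 5).
  Combine with x ≡ 6 (mod 13): since gcd(5, 13) = 1, we get a unique residue mod 65.
    Write x = 1 + 5·t and substitute into x ≡ 6 (mod 13): 5·t ≡ 6 − 1 = 5 (mod 13).
    The inverse of 5 mod 13 is 8 (since 5·8 = 40 = 3·13 + 1), so t ≡ 8·5 = 40 ≡ 1 (mod 13).
    Then x = 1 + 5·1 = 6, valid modulo lcm(5, 13) = 65: x ≡ 6 (mod 65).
  Combine with x ≡ 2 (mod 7): since gcd(65, 7) = 1, we get a unique residue mod 455.
    Write x = 6 + 65·t and substitute into x ≡ 2 (mod 7): 65·t ≡ 2 − 6 = -4 (mod 7).
    Reduce coefficients mod 7: 2·t ≡ 3 (mod 7).
    The inverse of 2 mod 7 is 4 (since 2·4 = 8 = 1·7 + 1), so t ≡ 4·3 = 12 ≡ 5 (mod 7).
    Then x = 6 + 65·5 = 331, valid modulo lcm(65, 7) = 455: x ≡ 331 (mod 455).
Verify: 331 mod 5 = 1 ✓, 331 mod 13 = 6 ✓, 331 mod 7 = 2 ✓.

x ≡ 331 (mod 455).
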